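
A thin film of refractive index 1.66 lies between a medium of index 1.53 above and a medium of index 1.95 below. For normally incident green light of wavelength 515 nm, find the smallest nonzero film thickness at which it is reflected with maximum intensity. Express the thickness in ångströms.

At the upper boundary (n = 1.53 to n = 1.66) the reflected ray undergoes a half-wave phase shift.
At the lower boundary (n = 1.66 to n = 1.95) the reflected ray undergoes a half-wave phase shift.
Net: no relative phase inversion (both shifts match).
For strong reflection here: 2 n t = m λ.
Minimum nonzero at m = 1: t = λ / (2 n) = 515 / (2 × 1.66) = 155 nm.

1551 Å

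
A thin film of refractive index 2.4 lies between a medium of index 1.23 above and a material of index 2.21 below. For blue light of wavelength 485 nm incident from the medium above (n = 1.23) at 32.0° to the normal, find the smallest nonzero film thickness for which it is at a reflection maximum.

At the upper boundary (n = 1.23 to n = 2.4) the reflected ray undergoes a half-wave phase shift.
At the lower boundary (n = 2.4 to n = 2.21) the reflected ray undergoes no phase shift.
The two reflections differ by half a wavelength.
With one net inversion, constructive interference in reflection requires 2 n t cos θ_r = (m + ½) λ.
Snell's law: 1.23 sin 32.0° = 2.4 sin θ_r → sin θ_r = 0.272, cos θ_r = 0.962.
Minimum at m = 0: t = λ / (4 n cos θ_r) = 485 / (4 × 2.4 × 0.962) = 52.5 nm.

52.5 nm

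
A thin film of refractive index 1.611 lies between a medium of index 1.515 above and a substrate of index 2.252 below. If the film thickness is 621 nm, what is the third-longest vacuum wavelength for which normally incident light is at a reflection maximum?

At the upper boundary (n = 1.515 to n = 1.611) the reflected ray undergoes a half-wave phase shift.
At the lower boundary (n = 1.611 to n = 2.252) the reflected ray undergoes a half-wave phase shift.
Zero or two π shifts → no net half-wave offset.
For maximum reflection here: 2 n t = m λ.
λ = 2 n t / m. The third-longest wavelength is m = 3: λ = 2 × 1.611 × 621 / 3.00 = 667 nm.

667 nm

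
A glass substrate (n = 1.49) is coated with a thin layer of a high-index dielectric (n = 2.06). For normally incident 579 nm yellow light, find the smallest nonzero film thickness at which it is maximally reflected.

70.3 nm

Ray reflecting at the top interface goes from n = 1.0 toward n = 2.06: a half-wave phase shift.
Bottom surface (2.06 → 1.49): reflection off a lower-index medium gives no phase shift.
Exactly one π shift → a net half-wave offset.
For strong reflection here: 2 n t = (m + ½) λ.
Minimum at m = 0: t = λ / (4 n) = 579 / (4 × 2.06) = 70.3 nm.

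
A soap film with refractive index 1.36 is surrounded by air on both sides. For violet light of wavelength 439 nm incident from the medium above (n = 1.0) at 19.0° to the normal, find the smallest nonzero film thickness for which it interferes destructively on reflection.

At the upper boundary (n = 1.0 to n = 1.36) the reflected ray undergoes a half-wave phase shift.
At the lower boundary (n = 1.36 to n = 1.0) the reflected ray undergoes no phase shift.
Net: one phase inversion between the two reflected rays.
So the condition for destructive reflection is 2 n t cos θ_r = m λ.
Snell's law: 1.0 sin 19.0° = 1.36 sin θ_r → sin θ_r = 0.239, cos θ_r = 0.971.
Minimum nonzero at m = 1: t = λ / (2 n cos θ_r) = 439 / (2 × 1.36 × 0.971) = 166 nm.

166 nm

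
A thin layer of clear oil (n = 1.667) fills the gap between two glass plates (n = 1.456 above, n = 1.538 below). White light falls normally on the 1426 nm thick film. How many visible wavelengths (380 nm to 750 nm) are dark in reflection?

Ray reflecting at the top interface goes from n = 1.456 toward n = 1.667: a half-wave phase shift.
Ray reflecting at the bottom interface goes from n = 1.667 toward n = 1.538: no phase shift.
Exactly one π shift → a net half-wave offset.
With one net inversion, destructive interference in reflection requires 2 n t = m λ.
λ = 2 n t / m = 4754 / m nm.
m=6: 792 nm (IR); m=7: 679 nm (visible); m=8: 594 nm (visible); m=9: 528 nm (visible); m=10: 475 nm (visible); m=11: 432 nm (visible); m=12: 396 nm (visible); m=13: 366 nm (UV).

6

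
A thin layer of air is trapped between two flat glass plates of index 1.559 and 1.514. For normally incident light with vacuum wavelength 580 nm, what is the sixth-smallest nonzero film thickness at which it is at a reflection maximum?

Ray reflecting at the top interface goes from n = 1.559 toward n = 1.0: no phase shift.
Bottom surface (1.0 → 1.514): reflection off a higher-index medium gives a half-wave phase shift.
The two reflections differ by half a wavelength.
So the condition for constructive reflection is 2 n t = (m + ½) λ.
The sixth-smallest nonzero thickness corresponds to m = 5: t = (m + ½) λ / (2 n) = 5.50 × 580 / (2 × 1.0) = 1595 nm.

1595 nm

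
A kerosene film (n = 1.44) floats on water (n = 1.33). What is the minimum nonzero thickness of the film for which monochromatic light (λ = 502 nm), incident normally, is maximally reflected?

87.2 nm

Ray reflecting at the top interface goes from n = 1.0 toward n = 1.44: a half-wave phase shift.
Bottom surface (1.44 → 1.33): reflection off a lower-index medium gives no phase shift.
Net: one phase inversion between the two reflected rays.
For strong reflection here: 2 n t = (m + ½) λ.
Minimum at m = 0: t = λ / (4 n) = 502 / (4 × 1.44) = 87.2 nm.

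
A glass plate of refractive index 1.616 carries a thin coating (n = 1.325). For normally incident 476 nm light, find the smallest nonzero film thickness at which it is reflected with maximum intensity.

180 nm

At the upper boundary (n = 1.0 to n = 1.325) the reflected ray undergoes a half-wave phase shift.
At the lower boundary (n = 1.325 to n = 1.616) the reflected ray undergoes a half-wave phase shift.
Net: no relative phase inversion (both shifts match).
With no net inversion, constructive interference in reflection requires 2 n t = m λ.
Minimum nonzero at m = 1: t = λ / (2 n) = 476 / (2 × 1.325) = 180 nm.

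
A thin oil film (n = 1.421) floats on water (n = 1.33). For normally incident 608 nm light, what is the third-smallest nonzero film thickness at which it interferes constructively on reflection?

Top surface (1.0 → 1.421): reflection off a higher-index medium gives a half-wave phase shift.
Bottom surface (1.421 → 1.33): reflection off a lower-index medium gives no phase shift.
The two reflections differ by half a wavelength.
So the condition for constructive reflection is 2 n t = (m + ½) λ.
The third-smallest nonzero thickness corresponds to m = 2: t = (m + ½) λ / (2 n) = 2.50 × 608 / (2 × 1.421) = 535 nm.

535 nm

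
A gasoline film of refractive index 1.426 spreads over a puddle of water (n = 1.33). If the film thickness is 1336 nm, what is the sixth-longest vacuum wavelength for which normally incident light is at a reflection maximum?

693 nm

Ray reflecting at the top interface goes from n = 1.0 toward n = 1.426: a half-wave phase shift.
Bottom surface (1.426 → 1.33): reflection off a lower-index medium gives no phase shift.
The two reflections differ by half a wavelength.
For maximum reflection here: 2 n t = (m + ½) λ.
λ = 2 n t / (m + ½). The sixth-longest wavelength is m = 5: λ = 2 × 1.426 × 1336 / 5.50 = 693 nm.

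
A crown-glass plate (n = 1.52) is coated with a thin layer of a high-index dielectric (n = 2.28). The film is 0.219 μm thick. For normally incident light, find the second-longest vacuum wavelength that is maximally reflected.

666 nm

At the upper boundary (n = 1.0 to n = 2.28) the reflected ray undergoes a half-wave phase shift.
Bottom surface (2.28 → 1.52): reflection off a lower-index medium gives no phase shift.
Exactly one π shift → a net half-wave offset.
For maximum reflection here: 2 n t = (m + ½) λ.
λ = 2 n t / (m + ½). The second-longest wavelength is m = 1: λ = 2 × 2.28 × 219 / 1.50 = 666 nm.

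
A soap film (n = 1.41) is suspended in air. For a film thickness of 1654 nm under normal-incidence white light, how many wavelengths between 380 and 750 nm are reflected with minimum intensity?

6

At the upper boundary (n = 1.0 to n = 1.41) the reflected ray undergoes a half-wave phase shift.
Ray reflecting at the bottom interface goes from n = 1.41 toward n = 1.0: no phase shift.
The two reflections differ by half a wavelength.
For weak reflection here: 2 n t = m λ.
λ = 2 n t / m = 4664 / m nm.
m=6: 777 nm (IR); m=7: 666 nm (visible); m=8: 583 nm (visible); m=9: 518 nm (visible); m=10: 466 nm (visible); m=11: 424 nm (visible); m=12: 389 nm (visible); m=13: 359 nm (UV).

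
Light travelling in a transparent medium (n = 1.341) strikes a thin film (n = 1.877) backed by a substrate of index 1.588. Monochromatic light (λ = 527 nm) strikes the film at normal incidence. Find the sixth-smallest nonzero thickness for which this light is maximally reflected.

772 nm

Top surface (1.341 → 1.877): reflection off a higher-index medium gives a half-wave phase shift.
Ray reflecting at the bottom interface goes from n = 1.877 toward n = 1.588: no phase shift.
Net: one phase inversion between the two reflected rays.
For maximum reflection here: 2 n t = (m + ½) λ.
The sixth-smallest nonzero thickness corresponds to m = 5: t = (m + ½) λ / (2 n) = 5.50 × 527 / (2 × 1.877) = 772 nm.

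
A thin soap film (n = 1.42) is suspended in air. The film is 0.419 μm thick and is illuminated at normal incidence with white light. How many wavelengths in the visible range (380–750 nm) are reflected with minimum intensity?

Top surface (1.0 → 1.42): reflection off a higher-index medium gives a half-wave phase shift.
At the lower boundary (n = 1.42 to n = 1.0) the reflected ray undergoes no phase shift.
Net: one phase inversion between the two reflected rays.
For minimum reflection here: 2 n t = m λ.
λ = 2 n t / m = 1190 / m nm.
m=1: 1190 nm (IR); m=2: 595 nm (visible); m=3: 397 nm (visible); m=4: 297 nm (UV).

2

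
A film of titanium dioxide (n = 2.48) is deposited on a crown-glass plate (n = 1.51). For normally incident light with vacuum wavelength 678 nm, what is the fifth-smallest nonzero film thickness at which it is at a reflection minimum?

Ray reflecting at the top interface goes from n = 1.0 toward n = 2.48: a half-wave phase shift.
At the lower boundary (n = 2.48 to n = 1.51) the reflected ray undergoes no phase shift.
The two reflections differ by half a wavelength.
So the condition for destructive reflection is 2 n t = m λ.
The fifth-smallest nonzero thickness corresponds to m = 5: t = m λ / (2 n) = 5.00 × 678 / (2 × 2.48) = 683 nm.

683 nm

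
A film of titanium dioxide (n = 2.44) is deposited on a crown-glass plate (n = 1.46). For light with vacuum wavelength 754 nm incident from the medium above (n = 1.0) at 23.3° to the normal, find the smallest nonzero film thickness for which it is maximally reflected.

At the upper boundary (n = 1.0 to n = 2.44) the reflected ray undergoes a half-wave phase shift.
Ray reflecting at the bottom interface goes from n = 2.44 toward n = 1.46: no phase shift.
Net: one phase inversion between the two reflected rays.
For strong reflection here: 2 n t cos θ_r = (m + ½) λ.
Snell's law: 1.0 sin 23.3° = 2.44 sin θ_r → sin θ_r = 0.162, cos θ_r = 0.987.
Minimum at m = 0: t = λ / (4 n cos θ_r) = 754 / (4 × 2.44 × 0.987) = 78.3 nm.

78.3 nm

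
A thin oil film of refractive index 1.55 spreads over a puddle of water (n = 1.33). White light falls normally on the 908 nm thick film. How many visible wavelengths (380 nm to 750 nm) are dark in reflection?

4

Ray reflecting at the top interface goes from n = 1.0 toward n = 1.55: a half-wave phase shift.
Bottom surface (1.55 → 1.33): reflection off a lower-index medium gives no phase shift.
The two reflections differ by half a wavelength.
With one net inversion, destructive interference in reflection requires 2 n t = m λ.
λ = 2 n t / m = 2815 / m nm.
m=3: 938 nm (IR); m=4: 704 nm (visible); m=5: 563 nm (visible); m=6: 469 nm (visible); m=7: 402 nm (visible); m=8: 352 nm (UV).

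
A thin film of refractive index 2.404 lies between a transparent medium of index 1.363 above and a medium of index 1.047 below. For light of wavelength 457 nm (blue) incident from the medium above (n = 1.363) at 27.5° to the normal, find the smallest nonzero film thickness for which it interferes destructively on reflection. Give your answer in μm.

0.0985 μm

Top surface (1.363 → 2.404): reflection off a higher-index medium gives a half-wave phase shift.
Bottom surface (2.404 → 1.047): reflection off a lower-index medium gives no phase shift.
Exactly one π shift → a net half-wave offset.
So the condition for destructive reflection is 2 n t cos θ_r = m λ.
Snell's law: 1.363 sin 27.5° = 2.404 sin θ_r → sin θ_r = 0.262, cos θ_r = 0.965.
Minimum nonzero at m = 1: t = λ / (2 n cos θ_r) = 457 / (2 × 2.404 × 0.965) = 98.5 nm.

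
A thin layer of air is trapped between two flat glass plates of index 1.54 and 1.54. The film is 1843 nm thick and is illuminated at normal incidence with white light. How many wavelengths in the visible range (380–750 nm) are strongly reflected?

5

At the upper boundary (n = 1.54 to n = 1.0) the reflected ray undergoes no phase shift.
Bottom surface (1.0 → 1.54): reflection off a higher-index medium gives a half-wave phase shift.
Exactly one π shift → a net half-wave offset.
For maximum reflection here: 2 n t = (m + ½) λ.
λ = 2 n t / (m + ½) = 3686 / (m + ½) nm.
m=4: 819 nm (IR); m=5: 670 nm (visible); m=6: 567 nm (visible); m=7: 491 nm (visible); m=8: 434 nm (visible); m=9: 388 nm (visible); m=10: 351 nm (UV).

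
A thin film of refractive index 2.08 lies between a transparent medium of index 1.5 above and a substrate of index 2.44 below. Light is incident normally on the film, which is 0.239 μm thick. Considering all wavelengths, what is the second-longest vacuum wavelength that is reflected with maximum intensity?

497 nm

Ray reflecting at the top interface goes from n = 1.5 toward n = 2.08: a half-wave phase shift.
At the lower boundary (n = 2.08 to n = 2.44) the reflected ray undergoes a half-wave phase shift.
Zero or two π shifts → no net half-wave offset.
With no net inversion, constructive interference in reflection requires 2 n t = m λ.
λ = 2 n t / m. The second-longest wavelength is m = 2: λ = 2 × 2.08 × 239 / 2.00 = 497 nm.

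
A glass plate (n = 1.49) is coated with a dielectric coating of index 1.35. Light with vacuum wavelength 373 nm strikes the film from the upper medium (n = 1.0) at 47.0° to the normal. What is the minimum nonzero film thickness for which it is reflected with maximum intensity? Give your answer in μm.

0.164 μm

Ray reflecting at the top interface goes from n = 1.0 toward n = 1.35: a half-wave phase shift.
Bottom surface (1.35 → 1.49): reflection off a higher-index medium gives a half-wave phase shift.
The two reflections carry the same phase change, so no net offset.
With no net inversion, constructive interference in reflection requires 2 n t cos θ_r = m λ.
Snell's law: 1.0 sin 47.0° = 1.35 sin θ_r → sin θ_r = 0.542, cos θ_r = 0.841.
Minimum nonzero at m = 1: t = λ / (2 n cos θ_r) = 373 / (2 × 1.35 × 0.841) = 164 nm.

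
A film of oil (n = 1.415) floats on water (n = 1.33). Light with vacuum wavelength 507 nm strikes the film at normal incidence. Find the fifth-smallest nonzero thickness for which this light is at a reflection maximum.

806 nm

Ray reflecting at the top interface goes from n = 1.0 toward n = 1.415: a half-wave phase shift.
Bottom surface (1.415 → 1.33): reflection off a lower-index medium gives no phase shift.
Net: one phase inversion between the two reflected rays.
For bright reflection here: 2 n t = (m + ½) λ.
The fifth-smallest nonzero thickness corresponds to m = 4: t = (m + ½) λ / (2 n) = 4.50 × 507 / (2 × 1.415) = 806 nm.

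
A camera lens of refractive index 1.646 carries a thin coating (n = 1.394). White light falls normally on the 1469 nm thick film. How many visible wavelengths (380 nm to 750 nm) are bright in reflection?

5

Top surface (1.0 → 1.394): reflection off a higher-index medium gives a half-wave phase shift.
At the lower boundary (n = 1.394 to n = 1.646) the reflected ray undergoes a half-wave phase shift.
Net: no relative phase inversion (both shifts match).
So the condition for constructive reflection is 2 n t = m λ.
λ = 2 n t / m = 4096 / m nm.
m=5: 819 nm (IR); m=6: 683 nm (visible); m=7: 585 nm (visible); m=8: 512 nm (visible); m=9: 455 nm (visible); m=10: 410 nm (visible); m=11: 372 nm (UV).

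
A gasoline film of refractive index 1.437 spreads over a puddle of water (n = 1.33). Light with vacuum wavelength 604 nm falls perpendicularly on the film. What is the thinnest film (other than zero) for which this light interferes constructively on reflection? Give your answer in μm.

Top surface (1.0 → 1.437): reflection off a higher-index medium gives a half-wave phase shift.
Bottom surface (1.437 → 1.33): reflection off a lower-index medium gives no phase shift.
Net: one phase inversion between the two reflected rays.
For bright reflection here: 2 n t = (m + ½) λ.
Minimum at m = 0: t = λ / (4 n) = 604 / (4 × 1.437) = 105 nm.

0.105 μm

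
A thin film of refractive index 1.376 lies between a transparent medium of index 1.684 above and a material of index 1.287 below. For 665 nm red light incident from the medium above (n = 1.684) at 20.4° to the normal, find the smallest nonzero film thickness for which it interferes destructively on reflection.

134 nm

Top surface (1.684 → 1.376): reflection off a lower-index medium gives no phase shift.
Ray reflecting at the bottom interface goes from n = 1.376 toward n = 1.287: no phase shift.
Net: no relative phase inversion (both shifts match).
For dark reflection here: 2 n t cos θ_r = (m + ½) λ.
Snell's law: 1.684 sin 20.4° = 1.376 sin θ_r → sin θ_r = 0.427, cos θ_r = 0.904.
Minimum at m = 0: t = λ / (4 n cos θ_r) = 665 / (4 × 1.376 × 0.904) = 134 nm.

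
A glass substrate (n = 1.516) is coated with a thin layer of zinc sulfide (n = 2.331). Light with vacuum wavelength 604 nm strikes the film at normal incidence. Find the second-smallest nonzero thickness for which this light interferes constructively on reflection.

Top surface (1.0 → 2.331): reflection off a higher-index medium gives a half-wave phase shift.
At the lower boundary (n = 2.331 to n = 1.516) the reflected ray undergoes no phase shift.
Net: one phase inversion between the two reflected rays.
For maximum reflection here: 2 n t = (m + ½) λ.
The second-smallest nonzero thickness corresponds to m = 1: t = (m + ½) λ / (2 n) = 1.50 × 604 / (2 × 2.331) = 194 nm.

194 nm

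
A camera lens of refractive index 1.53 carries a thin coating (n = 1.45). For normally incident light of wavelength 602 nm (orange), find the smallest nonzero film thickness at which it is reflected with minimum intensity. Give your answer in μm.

0.104 μm

Ray reflecting at the top interface goes from n = 1.0 toward n = 1.45: a half-wave phase shift.
Ray reflecting at the bottom interface goes from n = 1.45 toward n = 1.53: a half-wave phase shift.
Zero or two π shifts → no net half-wave offset.
For weak reflection here: 2 n t = (m + ½) λ.
Minimum at m = 0: t = λ / (4 n) = 602 / (4 × 1.45) = 104 nm.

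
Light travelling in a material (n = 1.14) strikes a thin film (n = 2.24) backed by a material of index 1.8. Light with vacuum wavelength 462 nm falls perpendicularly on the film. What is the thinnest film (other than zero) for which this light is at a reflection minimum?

Ray reflecting at the top interface goes from n = 1.14 toward n = 2.24: a half-wave phase shift.
Ray reflecting at the bottom interface goes from n = 2.24 toward n = 1.8: no phase shift.
Net: one phase inversion between the two reflected rays.
With one net inversion, destructive interference in reflection requires 2 n t = m λ.
Minimum nonzero at m = 1: t = λ / (2 n) = 462 / (2 × 2.24) = 103 nm.

103 nm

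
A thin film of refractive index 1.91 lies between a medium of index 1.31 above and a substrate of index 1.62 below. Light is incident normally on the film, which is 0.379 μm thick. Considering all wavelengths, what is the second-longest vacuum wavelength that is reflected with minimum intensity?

724 nm

Top surface (1.31 → 1.91): reflection off a higher-index medium gives a half-wave phase shift.
Ray reflecting at the bottom interface goes from n = 1.91 toward n = 1.62: no phase shift.
Exactly one π shift → a net half-wave offset.
So the condition for destructive reflection is 2 n t = m λ.
λ = 2 n t / m. The second-longest wavelength is m = 2: λ = 2 × 1.91 × 379 / 2.00 = 724 nm.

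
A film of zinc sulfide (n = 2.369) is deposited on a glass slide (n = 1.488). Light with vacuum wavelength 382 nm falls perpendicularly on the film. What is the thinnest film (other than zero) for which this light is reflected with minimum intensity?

Ray reflecting at the top interface goes from n = 1.0 toward n = 2.369: a half-wave phase shift.
Ray reflecting at the bottom interface goes from n = 2.369 toward n = 1.488: no phase shift.
The two reflections differ by half a wavelength.
So the condition for destructive reflection is 2 n t = m λ.
Minimum nonzero at m = 1: t = λ / (2 n) = 382 / (2 × 2.369) = 80.6 nm.

80.6 nm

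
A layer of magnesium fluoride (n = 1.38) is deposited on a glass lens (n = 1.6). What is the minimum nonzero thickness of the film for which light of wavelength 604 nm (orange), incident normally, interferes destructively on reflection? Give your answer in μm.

Top surface (1.0 → 1.38): reflection off a higher-index medium gives a half-wave phase shift.
Bottom surface (1.38 → 1.6): reflection off a higher-index medium gives a half-wave phase shift.
Net: no relative phase inversion (both shifts match).
So the condition for destructive reflection is 2 n t = (m + ½) λ.
Minimum at m = 0: t = λ / (4 n) = 604 / (4 × 1.38) = 109 nm.

0.109 μm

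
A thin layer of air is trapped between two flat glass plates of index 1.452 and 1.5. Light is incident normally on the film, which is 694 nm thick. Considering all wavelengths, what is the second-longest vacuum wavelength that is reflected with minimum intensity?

694 nm

Top surface (1.452 → 1.0): reflection off a lower-index medium gives no phase shift.
Ray reflecting at the bottom interface goes from n = 1.0 toward n = 1.5: a half-wave phase shift.
The two reflections differ by half a wavelength.
For weak reflection here: 2 n t = m λ.
λ = 2 n t / m. The second-longest wavelength is m = 2: λ = 2 × 1.0 × 694 / 2.00 = 694 nm.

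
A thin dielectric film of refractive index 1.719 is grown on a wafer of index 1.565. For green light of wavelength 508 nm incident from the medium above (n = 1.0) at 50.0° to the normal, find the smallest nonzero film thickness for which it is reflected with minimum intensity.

165 nm

Ray reflecting at the top interface goes from n = 1.0 toward n = 1.719: a half-wave phase shift.
Ray reflecting at the bottom interface goes from n = 1.719 toward n = 1.565: no phase shift.
Exactly one π shift → a net half-wave offset.
So the condition for destructive reflection is 2 n t cos θ_r = m λ.
Snell's law: 1.0 sin 50.0° = 1.719 sin θ_r → sin θ_r = 0.446, cos θ_r = 0.895.
Minimum nonzero at m = 1: t = λ / (2 n cos θ_r) = 508 / (2 × 1.719 × 0.895) = 165 nm.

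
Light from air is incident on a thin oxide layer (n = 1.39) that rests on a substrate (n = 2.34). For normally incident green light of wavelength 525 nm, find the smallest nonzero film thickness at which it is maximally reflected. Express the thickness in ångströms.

Ray reflecting at the top interface goes from n = 1.0 toward n = 1.39: a half-wave phase shift.
Bottom surface (1.39 → 2.34): reflection off a higher-index medium gives a half-wave phase shift.
The two reflections carry the same phase change, so no net offset.
So the condition for constructive reflection is 2 n t = m λ.
Minimum nonzero at m = 1: t = λ / (2 n) = 525 / (2 × 1.39) = 189 nm.

1888 Å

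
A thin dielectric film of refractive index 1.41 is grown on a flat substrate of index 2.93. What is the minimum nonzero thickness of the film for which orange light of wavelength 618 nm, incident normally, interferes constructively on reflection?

Top surface (1.0 → 1.41): reflection off a higher-index medium gives a half-wave phase shift.
Ray reflecting at the bottom interface goes from n = 1.41 toward n = 2.93: a half-wave phase shift.
Net: no relative phase inversion (both shifts match).
For strong reflection here: 2 n t = m λ.
Minimum nonzero at m = 1: t = λ / (2 n) = 618 / (2 × 1.41) = 219 nm.

219 nm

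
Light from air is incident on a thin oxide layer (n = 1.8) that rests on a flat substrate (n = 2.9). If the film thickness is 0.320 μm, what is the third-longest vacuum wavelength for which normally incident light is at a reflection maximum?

384 nm

Top surface (1.0 → 1.8): reflection off a higher-index medium gives a half-wave phase shift.
Bottom surface (1.8 → 2.9): reflection off a higher-index medium gives a half-wave phase shift.
The two reflections carry the same phase change, so no net offset.
With no net inversion, constructive interference in reflection requires 2 n t = m λ.
λ = 2 n t / m. The third-longest wavelength is m = 3: λ = 2 × 1.8 × 320 / 3.00 = 384 nm.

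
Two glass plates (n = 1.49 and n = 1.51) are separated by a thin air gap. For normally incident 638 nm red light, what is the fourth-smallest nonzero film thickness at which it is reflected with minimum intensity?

Top surface (1.49 → 1.0): reflection off a lower-index medium gives no phase shift.
Ray reflecting at the bottom interface goes from n = 1.0 toward n = 1.51: a half-wave phase shift.
The two reflections differ by half a wavelength.
So the condition for destructive reflection is 2 n t = m λ.
The fourth-smallest nonzero thickness corresponds to m = 4: t = m λ / (2 n) = 4.00 × 638 / (2 × 1.0) = 1276 nm.

1276 nm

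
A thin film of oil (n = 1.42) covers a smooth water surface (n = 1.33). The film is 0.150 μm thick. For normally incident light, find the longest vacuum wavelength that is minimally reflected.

At the upper boundary (n = 1.0 to n = 1.42) the reflected ray undergoes a half-wave phase shift.
Ray reflecting at the bottom interface goes from n = 1.42 toward n = 1.33: no phase shift.
Exactly one π shift → a net half-wave offset.
For minimum reflection here: 2 n t = m λ.
λ = 2 n t / m. The longest wavelength is m = 1: λ = 2 × 1.42 × 150 / 1.00 = 426 nm.

426 nm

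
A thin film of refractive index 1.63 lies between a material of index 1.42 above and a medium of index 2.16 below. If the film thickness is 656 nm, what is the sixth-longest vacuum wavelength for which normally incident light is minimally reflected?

389 nm

Top surface (1.42 → 1.63): reflection off a higher-index medium gives a half-wave phase shift.
Bottom surface (1.63 → 2.16): reflection off a higher-index medium gives a half-wave phase shift.
Net: no relative phase inversion (both shifts match).
So the condition for destructive reflection is 2 n t = (m + ½) λ.
λ = 2 n t / (m + ½). The sixth-longest wavelength is m = 5: λ = 2 × 1.63 × 656 / 5.50 = 389 nm.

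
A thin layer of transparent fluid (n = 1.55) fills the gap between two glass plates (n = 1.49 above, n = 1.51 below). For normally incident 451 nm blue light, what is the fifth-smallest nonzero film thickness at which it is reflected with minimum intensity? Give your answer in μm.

At the upper boundary (n = 1.49 to n = 1.55) the reflected ray undergoes a half-wave phase shift.
At the lower boundary (n = 1.55 to n = 1.51) the reflected ray undergoes no phase shift.
The two reflections differ by half a wavelength.
So the condition for destructive reflection is 2 n t = m λ.
The fifth-smallest nonzero thickness corresponds to m = 5: t = m λ / (2 n) = 5.00 × 451 / (2 × 1.55) = 727 nm.

0.727 μm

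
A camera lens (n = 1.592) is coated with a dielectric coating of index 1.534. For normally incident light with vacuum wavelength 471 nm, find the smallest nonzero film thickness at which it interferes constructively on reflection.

154 nm

At the upper boundary (n = 1.0 to n = 1.534) the reflected ray undergoes a half-wave phase shift.
At the lower boundary (n = 1.534 to n = 1.592) the reflected ray undergoes a half-wave phase shift.
Zero or two π shifts → no net half-wave offset.
With no net inversion, constructive interference in reflection requires 2 n t = m λ.
Minimum nonzero at m = 1: t = λ / (2 n) = 471 / (2 × 1.534) = 154 nm.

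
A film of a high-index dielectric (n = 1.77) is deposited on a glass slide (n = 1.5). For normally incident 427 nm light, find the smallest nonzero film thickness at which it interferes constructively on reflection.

Ray reflecting at the top interface goes from n = 1.0 toward n = 1.77: a half-wave phase shift.
Bottom surface (1.77 → 1.5): reflection off a lower-index medium gives no phase shift.
The two reflections differ by half a wavelength.
For maximum reflection here: 2 n t = (m + ½) λ.
Minimum at m = 0: t = λ / (4 n) = 427 / (4 × 1.77) = 60.3 nm.

60.3 nm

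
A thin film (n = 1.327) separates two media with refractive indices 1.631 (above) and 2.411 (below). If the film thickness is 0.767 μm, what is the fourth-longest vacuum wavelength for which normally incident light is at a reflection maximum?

582 nm

At the upper boundary (n = 1.631 to n = 1.327) the reflected ray undergoes no phase shift.
Bottom surface (1.327 → 2.411): reflection off a higher-index medium gives a half-wave phase shift.
Exactly one π shift → a net half-wave offset.
So the condition for constructive reflection is 2 n t = (m + ½) λ.
λ = 2 n t / (m + ½). The fourth-longest wavelength is m = 3: λ = 2 × 1.327 × 767 / 3.50 = 582 nm.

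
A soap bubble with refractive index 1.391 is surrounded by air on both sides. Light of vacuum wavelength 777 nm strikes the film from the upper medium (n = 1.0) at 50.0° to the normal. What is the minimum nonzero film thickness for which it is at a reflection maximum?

167 nm

Top surface (1.0 → 1.391): reflection off a higher-index medium gives a half-wave phase shift.
Bottom surface (1.391 → 1.0): reflection off a lower-index medium gives no phase shift.
Net: one phase inversion between the two reflected rays.
For maximum reflection here: 2 n t cos θ_r = (m + ½) λ.
Snell's law: 1.0 sin 50.0° = 1.391 sin θ_r → sin θ_r = 0.551, cos θ_r = 0.835.
Minimum at m = 0: t = λ / (4 n cos θ_r) = 777 / (4 × 1.391 × 0.835) = 167 nm.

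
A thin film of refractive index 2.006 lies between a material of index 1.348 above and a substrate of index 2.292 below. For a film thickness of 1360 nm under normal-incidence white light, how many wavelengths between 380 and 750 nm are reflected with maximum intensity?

Ray reflecting at the top interface goes from n = 1.348 toward n = 2.006: a half-wave phase shift.
Bottom surface (2.006 → 2.292): reflection off a higher-index medium gives a half-wave phase shift.
Zero or two π shifts → no net half-wave offset.
With no net inversion, constructive interference in reflection requires 2 n t = m λ.
λ = 2 n t / m = 5456 / m nm.
m=7: 779 nm (IR); m=8: 682 nm (visible); m=9: 606 nm (visible); m=10: 546 nm (visible); m=11: 496 nm (visible); m=12: 455 nm (visible); m=13: 420 nm (visible); m=14: 390 nm (visible); m=15: 364 nm (UV).

7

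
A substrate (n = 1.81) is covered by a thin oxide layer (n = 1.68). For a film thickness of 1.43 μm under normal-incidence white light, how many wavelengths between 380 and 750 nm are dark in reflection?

7

Ray reflecting at the top interface goes from n = 1.0 toward n = 1.68: a half-wave phase shift.
Bottom surface (1.68 → 1.81): reflection off a higher-index medium gives a half-wave phase shift.
Net: no relative phase inversion (both shifts match).
So the condition for destructive reflection is 2 n t = (m + ½) λ.
λ = 2 n t / (m + ½) = 4805 / (m + ½) nm.
m=5: 874 nm (IR); m=6: 739 nm (visible); m=7: 641 nm (visible); m=8: 565 nm (visible); m=9: 506 nm (visible); m=10: 458 nm (visible); m=11: 418 nm (visible); m=12: 384 nm (visible); m=13: 356 nm (UV).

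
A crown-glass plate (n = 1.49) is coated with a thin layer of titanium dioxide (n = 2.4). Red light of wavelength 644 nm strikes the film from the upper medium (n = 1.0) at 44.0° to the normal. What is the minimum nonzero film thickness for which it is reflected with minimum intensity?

Ray reflecting at the top interface goes from n = 1.0 toward n = 2.4: a half-wave phase shift.
Ray reflecting at the bottom interface goes from n = 2.4 toward n = 1.49: no phase shift.
The two reflections differ by half a wavelength.
For minimum reflection here: 2 n t cos θ_r = m λ.
Snell's law: 1.0 sin 44.0° = 2.4 sin θ_r → sin θ_r = 0.289, cos θ_r = 0.957.
Minimum nonzero at m = 1: t = λ / (2 n cos θ_r) = 644 / (2 × 2.4 × 0.957) = 140 nm.

140 nm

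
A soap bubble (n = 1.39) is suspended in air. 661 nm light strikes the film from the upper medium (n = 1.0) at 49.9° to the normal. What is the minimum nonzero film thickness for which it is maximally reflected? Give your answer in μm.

Ray reflecting at the top interface goes from n = 1.0 toward n = 1.39: a half-wave phase shift.
At the lower boundary (n = 1.39 to n = 1.0) the reflected ray undergoes no phase shift.
Exactly one π shift → a net half-wave offset.
So the condition for constructive reflection is 2 n t cos θ_r = (m + ½) λ.
Snell's law: 1.0 sin 49.9° = 1.39 sin θ_r → sin θ_r = 0.550, cos θ_r = 0.835.
Minimum at m = 0: t = λ / (4 n cos θ_r) = 661 / (4 × 1.39 × 0.835) = 142 nm.

0.142 μm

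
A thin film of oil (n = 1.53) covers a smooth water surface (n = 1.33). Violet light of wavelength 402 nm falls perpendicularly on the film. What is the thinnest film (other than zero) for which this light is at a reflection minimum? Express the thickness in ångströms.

Top surface (1.0 → 1.53): reflection off a higher-index medium gives a half-wave phase shift.
At the lower boundary (n = 1.53 to n = 1.33) the reflected ray undergoes no phase shift.
Exactly one π shift → a net half-wave offset.
For weak reflection here: 2 n t = m λ.
Minimum nonzero at m = 1: t = λ / (2 n) = 402 / (2 × 1.53) = 131 nm.

1314 Å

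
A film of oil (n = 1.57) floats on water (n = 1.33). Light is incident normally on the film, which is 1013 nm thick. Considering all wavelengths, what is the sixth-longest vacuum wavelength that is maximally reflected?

Top surface (1.0 → 1.57): reflection off a higher-index medium gives a half-wave phase shift.
Bottom surface (1.57 → 1.33): reflection off a lower-index medium gives no phase shift.
Exactly one π shift → a net half-wave offset.
For strong reflection here: 2 n t = (m + ½) λ.
λ = 2 n t / (m + ½). The sixth-longest wavelength is m = 5: λ = 2 × 1.57 × 1013 / 5.50 = 578 nm.

578 nm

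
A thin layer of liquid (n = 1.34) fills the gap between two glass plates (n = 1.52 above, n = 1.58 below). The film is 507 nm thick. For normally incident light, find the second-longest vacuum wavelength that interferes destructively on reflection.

679 nm

Top surface (1.52 → 1.34): reflection off a lower-index medium gives no phase shift.
Ray reflecting at the bottom interface goes from n = 1.34 toward n = 1.58: a half-wave phase shift.
Net: one phase inversion between the two reflected rays.
For weak reflection here: 2 n t = m λ.
λ = 2 n t / m. The second-longest wavelength is m = 2: λ = 2 × 1.34 × 507 / 2.00 = 679 nm.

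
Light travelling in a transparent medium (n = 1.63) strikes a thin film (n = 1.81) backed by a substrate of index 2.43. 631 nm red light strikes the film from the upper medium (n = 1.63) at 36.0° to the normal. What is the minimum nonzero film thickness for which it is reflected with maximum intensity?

205 nm

Top surface (1.63 → 1.81): reflection off a higher-index medium gives a half-wave phase shift.
At the lower boundary (n = 1.81 to n = 2.43) the reflected ray undergoes a half-wave phase shift.
The two reflections carry the same phase change, so no net offset.
So the condition for constructive reflection is 2 n t cos θ_r = m λ.
Snell's law: 1.63 sin 36.0° = 1.81 sin θ_r → sin θ_r = 0.529, cos θ_r = 0.848.
Minimum nonzero at m = 1: t = λ / (2 n cos θ_r) = 631 / (2 × 1.81 × 0.848) = 205 nm.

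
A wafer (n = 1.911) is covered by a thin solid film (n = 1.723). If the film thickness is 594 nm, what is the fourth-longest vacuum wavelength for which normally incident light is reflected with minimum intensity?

At the upper boundary (n = 1.0 to n = 1.723) the reflected ray undergoes a half-wave phase shift.
Ray reflecting at the bottom interface goes from n = 1.723 toward n = 1.911: a half-wave phase shift.
Zero or two π shifts → no net half-wave offset.
With no net inversion, destructive interference in reflection requires 2 n t = (m + ½) λ.
λ = 2 n t / (m + ½). The fourth-longest wavelength is m = 3: λ = 2 × 1.723 × 594 / 3.50 = 585 nm.

585 nm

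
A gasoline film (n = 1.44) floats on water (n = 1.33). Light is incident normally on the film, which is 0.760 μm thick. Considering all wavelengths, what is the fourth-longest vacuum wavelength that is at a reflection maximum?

Ray reflecting at the top interface goes from n = 1.0 toward n = 1.44: a half-wave phase shift.
Ray reflecting at the bottom interface goes from n = 1.44 toward n = 1.33: no phase shift.
The two reflections differ by half a wavelength.
So the condition for constructive reflection is 2 n t = (m + ½) λ.
λ = 2 n t / (m + ½). The fourth-longest wavelength is m = 3: λ = 2 × 1.44 × 760 / 3.50 = 625 nm.

625 nm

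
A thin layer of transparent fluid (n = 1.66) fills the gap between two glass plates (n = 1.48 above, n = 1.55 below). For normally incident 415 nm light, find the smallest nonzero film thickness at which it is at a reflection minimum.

At the upper boundary (n = 1.48 to n = 1.66) the reflected ray undergoes a half-wave phase shift.
At the lower boundary (n = 1.66 to n = 1.55) the reflected ray undergoes no phase shift.
Net: one phase inversion between the two reflected rays.
With one net inversion, destructive interference in reflection requires 2 n t = m λ.
Minimum nonzero at m = 1: t = λ / (2 n) = 415 / (2 × 1.66) = 125 nm.

125 nm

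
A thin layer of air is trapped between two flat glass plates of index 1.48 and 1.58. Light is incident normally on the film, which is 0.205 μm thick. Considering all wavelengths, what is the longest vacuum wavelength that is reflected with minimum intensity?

410 nm

Ray reflecting at the top interface goes from n = 1.48 toward n = 1.0: no phase shift.
Ray reflecting at the bottom interface goes from n = 1.0 toward n = 1.58: a half-wave phase shift.
Exactly one π shift → a net half-wave offset.
So the condition for destructive reflection is 2 n t = m λ.
λ = 2 n t / m. The longest wavelength is m = 1: λ = 2 × 1.0 × 205 / 1.00 = 410 nm.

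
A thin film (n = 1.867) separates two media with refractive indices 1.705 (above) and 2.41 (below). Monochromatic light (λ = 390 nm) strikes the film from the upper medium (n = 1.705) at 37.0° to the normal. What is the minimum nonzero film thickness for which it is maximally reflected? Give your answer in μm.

0.125 μm

At the upper boundary (n = 1.705 to n = 1.867) the reflected ray undergoes a half-wave phase shift.
At the lower boundary (n = 1.867 to n = 2.41) the reflected ray undergoes a half-wave phase shift.
The two reflections carry the same phase change, so no net offset.
So the condition for constructive reflection is 2 n t cos θ_r = m λ.
Snell's law: 1.705 sin 37.0° = 1.867 sin θ_r → sin θ_r = 0.550, cos θ_r = 0.835.
Minimum nonzero at m = 1: t = λ / (2 n cos θ_r) = 390 / (2 × 1.867 × 0.835) = 125 nm.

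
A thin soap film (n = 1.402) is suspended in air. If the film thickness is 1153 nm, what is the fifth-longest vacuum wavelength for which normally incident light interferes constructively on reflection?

718 nm

Ray reflecting at the top interface goes from n = 1.0 toward n = 1.402: a half-wave phase shift.
At the lower boundary (n = 1.402 to n = 1.0) the reflected ray undergoes no phase shift.
Net: one phase inversion between the two reflected rays.
So the condition for constructive reflection is 2 n t = (m + ½) λ.
λ = 2 n t / (m + ½). The fifth-longest wavelength is m = 4: λ = 2 × 1.402 × 1153 / 4.50 = 718 nm.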